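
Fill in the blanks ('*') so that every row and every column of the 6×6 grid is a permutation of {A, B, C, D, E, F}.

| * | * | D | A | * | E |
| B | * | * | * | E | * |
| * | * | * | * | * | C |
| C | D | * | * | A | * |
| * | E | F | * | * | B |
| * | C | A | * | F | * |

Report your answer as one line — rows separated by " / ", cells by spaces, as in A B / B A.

F B D A C E / B F C D E A / D A E F B C / C D B E A F / A E F C D B / E C A B F D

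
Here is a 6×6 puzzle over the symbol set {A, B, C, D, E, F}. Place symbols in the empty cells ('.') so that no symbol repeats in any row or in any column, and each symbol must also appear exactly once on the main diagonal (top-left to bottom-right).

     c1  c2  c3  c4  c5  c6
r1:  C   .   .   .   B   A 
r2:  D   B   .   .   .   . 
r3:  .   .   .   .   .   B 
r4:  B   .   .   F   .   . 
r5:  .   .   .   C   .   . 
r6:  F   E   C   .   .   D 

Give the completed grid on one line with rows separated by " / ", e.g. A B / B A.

C F D E B A / D B F A C E / E C A D F B / B A E F D C / A D B C E F / F E C B A D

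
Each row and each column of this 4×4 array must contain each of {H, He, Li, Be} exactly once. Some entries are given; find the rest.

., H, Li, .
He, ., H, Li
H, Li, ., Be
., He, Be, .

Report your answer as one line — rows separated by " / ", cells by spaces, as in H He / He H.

Be H Li He / He Be H Li / H Li He Be / Li He Be H

(r1,c1): row 1 has {H,Li}; column 1 has {H,He}, so it must be Be.
(r1,c4): row 1 has {H,Li,Be}; column 4 has {Li,Be}, so it must be He.
(r2,c2): row 2 has {H,He,Li}; column 2 has {H,He,Li}, so it must be Be.
(r3,c3): row 3 has {H,Li,Be}; column 3 has {H,Li,Be}, so it must be He.
(r4,c1): row 4 has {He,Be}; column 1 has {H,He,Be}, so it must be Li.
(r4,c4): row 4 has {He,Li,Be}; column 4 has {He,Li,Be}, so it must be H.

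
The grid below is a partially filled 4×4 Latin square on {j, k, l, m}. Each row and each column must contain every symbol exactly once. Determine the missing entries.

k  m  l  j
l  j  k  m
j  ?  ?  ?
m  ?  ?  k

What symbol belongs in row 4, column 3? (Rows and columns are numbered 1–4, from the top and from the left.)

j

row 3 has {j}; column 3 has {k,l} — only m is left for (r3,c3).
row 3 has {j,m}; column 4 has {j,k,m} — only l is left for (r3,c4).
row 4 has {k,m}; column 2 has {j,m} — only l is left for (r4,c2).
row 4 has {k,l,m}; column 3 has {k,l,m} — only j is left for (r4,c3).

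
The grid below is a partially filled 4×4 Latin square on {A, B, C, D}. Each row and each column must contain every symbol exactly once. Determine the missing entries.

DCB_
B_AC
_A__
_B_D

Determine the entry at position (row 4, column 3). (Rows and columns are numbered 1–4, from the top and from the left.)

C

At row 1, column 4: row 1 has {B,C,D}; column 4 has {C,D}; that leaves A.
At row 2, column 2: row 2 has {A,B,C}; column 2 has {A,B,C}; that leaves D.
At row 3, column 1: row 3 has {A}; column 1 has {B,D}; that leaves C.
At row 3, column 3: row 3 has {A,C}; column 3 has {A,B}; that leaves D.
At row 3, column 4: row 3 has {A,C,D}; column 4 has {A,C,D}; that leaves B.
At row 4, column 1: row 4 has {B,D}; column 1 has {B,C,D}; that leaves A.
At row 4, column 3: row 4 has {A,B,D}; column 3 has {A,B,D}; that leaves C.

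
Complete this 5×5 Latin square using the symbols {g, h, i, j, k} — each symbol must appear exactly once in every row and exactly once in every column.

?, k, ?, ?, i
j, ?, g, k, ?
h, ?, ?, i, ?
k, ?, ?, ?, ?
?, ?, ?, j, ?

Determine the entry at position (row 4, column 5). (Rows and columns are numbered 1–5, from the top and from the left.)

j

Cell (r1,c1): row 1 has {i,k}; column 1 has {h,j,k} → g.
Cell (r1,c4): row 1 has {g,i,k}; column 4 has {i,j,k} → h.
Cell (r2,c5): row 2 has {g,j,k}; column 5 has {i} → h.
Cell (r4,c4): row 4 has {k}; column 4 has {h,i,j,k} → g.
Cell (r4,c5): row 4 has {g,k}; column 5 has {h,i} → j.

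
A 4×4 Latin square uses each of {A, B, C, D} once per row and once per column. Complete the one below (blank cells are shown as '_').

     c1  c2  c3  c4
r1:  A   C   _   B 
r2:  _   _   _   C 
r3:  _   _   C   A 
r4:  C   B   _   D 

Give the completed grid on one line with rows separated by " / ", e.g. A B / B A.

(r1,c3): row 1 has {A,B,C}; column 3 has {C}, so it must be D.
(r3,c2): row 3 has {A,C}; column 2 has {B,C}, so it must be D.
(r4,c3): row 4 has {B,C,D}; column 3 has {C,D}, so it must be A.
(r2,c2): row 2 has {C}; column 2 has {B,C,D}, so it must be A.
(r2,c3): row 2 has {A,C}; column 3 has {A,C,D}, so it must be B.
(r3,c1): row 3 has {A,C,D}; column 1 has {A,C}, so it must be B.
(r2,c1): row 2 has {A,B,C}; column 1 has {A,B,C}, so it must be D.

A C D B / D A B C / B D C A / C B A D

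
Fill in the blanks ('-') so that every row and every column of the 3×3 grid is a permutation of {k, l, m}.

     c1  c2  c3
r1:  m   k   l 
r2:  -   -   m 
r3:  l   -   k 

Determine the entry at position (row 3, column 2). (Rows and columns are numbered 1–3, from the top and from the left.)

m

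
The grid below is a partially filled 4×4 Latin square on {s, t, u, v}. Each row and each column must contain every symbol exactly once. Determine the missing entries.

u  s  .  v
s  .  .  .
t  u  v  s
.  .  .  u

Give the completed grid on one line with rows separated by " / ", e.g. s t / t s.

u s t v / s v u t / t u v s / v t s u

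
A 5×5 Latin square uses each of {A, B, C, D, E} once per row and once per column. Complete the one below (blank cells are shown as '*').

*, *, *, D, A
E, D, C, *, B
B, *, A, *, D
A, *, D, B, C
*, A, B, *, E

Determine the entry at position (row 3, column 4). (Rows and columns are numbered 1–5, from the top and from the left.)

E

Cell (r1,c1): row 1 has {A,D}; column 1 has {A,B,E} → C.
Cell (r1,c3): row 1 has {A,C,D}; column 3 has {A,B,C,D} → E.
Cell (r2,c4): row 2 has {B,C,D,E}; column 4 has {B,D} → A.
Cell (r4,c2): row 4 has {A,B,C,D}; column 2 has {A,D} → E.
Cell (r5,c1): row 5 has {A,B,E}; column 1 has {A,B,C,E} → D.
Cell (r5,c4): row 5 has {A,B,D,E}; column 4 has {A,B,D} → C.
Cell (r1,c2): row 1 has {A,C,D,E}; column 2 has {A,D,E} → B.
Cell (r3,c2): row 3 has {A,B,D}; column 2 has {A,B,D,E} → C.
Cell (r3,c4): row 3 has {A,B,C,D}; column 4 has {A,B,C,D} → E.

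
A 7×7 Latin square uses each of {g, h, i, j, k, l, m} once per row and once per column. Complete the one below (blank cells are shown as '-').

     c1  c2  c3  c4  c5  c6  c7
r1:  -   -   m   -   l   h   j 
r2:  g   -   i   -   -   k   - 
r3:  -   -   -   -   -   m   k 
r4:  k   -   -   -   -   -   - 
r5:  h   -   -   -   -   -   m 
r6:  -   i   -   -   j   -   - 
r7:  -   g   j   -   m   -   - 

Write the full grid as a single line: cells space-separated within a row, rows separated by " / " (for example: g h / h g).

i k m g l h j / g m i j h k l / j h g l i m k / k l h m g j i / h j l i k g m / m i k h j l g / l g j k m i h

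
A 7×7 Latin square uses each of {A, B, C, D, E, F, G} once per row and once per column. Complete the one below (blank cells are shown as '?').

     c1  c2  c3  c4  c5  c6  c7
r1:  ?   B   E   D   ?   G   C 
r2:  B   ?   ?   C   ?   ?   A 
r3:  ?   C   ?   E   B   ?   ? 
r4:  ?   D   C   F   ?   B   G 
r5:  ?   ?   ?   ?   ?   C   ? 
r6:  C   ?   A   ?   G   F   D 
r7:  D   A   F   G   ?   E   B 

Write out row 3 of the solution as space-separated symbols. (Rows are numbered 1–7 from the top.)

G C D E B A F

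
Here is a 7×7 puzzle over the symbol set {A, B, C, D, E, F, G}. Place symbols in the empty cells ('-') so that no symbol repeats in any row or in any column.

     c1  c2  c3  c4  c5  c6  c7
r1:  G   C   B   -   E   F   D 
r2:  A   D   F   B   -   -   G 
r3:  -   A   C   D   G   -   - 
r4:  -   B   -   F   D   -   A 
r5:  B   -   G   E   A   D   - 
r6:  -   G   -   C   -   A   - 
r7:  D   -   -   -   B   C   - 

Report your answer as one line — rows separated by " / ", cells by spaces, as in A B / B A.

G C B A E F D / A D F B C E G / F A C D G B E / C B E F D G A / B F G E A D C / E G D C F A B / D E A G B C F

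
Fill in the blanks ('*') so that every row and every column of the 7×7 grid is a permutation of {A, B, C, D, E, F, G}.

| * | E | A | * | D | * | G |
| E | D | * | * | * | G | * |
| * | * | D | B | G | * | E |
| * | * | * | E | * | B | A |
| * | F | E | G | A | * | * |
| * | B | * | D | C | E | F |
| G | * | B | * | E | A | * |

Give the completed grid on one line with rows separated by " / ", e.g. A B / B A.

B E A C D F G / E D F A B G C / F A D B G C E / D G C E F B A / C F E G A D B / A B G D C E F / G C B F E A D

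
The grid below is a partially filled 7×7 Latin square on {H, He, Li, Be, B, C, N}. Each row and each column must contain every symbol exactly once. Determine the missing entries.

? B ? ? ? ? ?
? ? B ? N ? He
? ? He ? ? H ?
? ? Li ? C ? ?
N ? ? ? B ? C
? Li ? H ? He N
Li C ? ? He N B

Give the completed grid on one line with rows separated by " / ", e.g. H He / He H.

(r6,c5) = Be
(r7,c4) = Be
(r3,c5) = Li
(r3,c7) = Be
(r4,c7) = H
(r6,c3) = C
(r7,c3) = H
(r1,c5) = H
(r1,c7) = Li
(r3,c2) = N
(r5,c3) = Be
(r5,c6) = Li
(r6,c1) = B
(r1,c3) = N
(r3,c1) = C
(r3,c4) = B
(r5,c4) = He
(r1,c4) = C
(r1,c6) = Be
(r2,c4) = Li
(r2,c6) = C
(r4,c4) = N
(r4,c6) = B
(r5,c2) = H
(r1,c1) = He
(r2,c2) = Be
(r4,c1) = Be
(r4,c2) = He
(r2,c1) = H

He B N C H Be Li / H Be B Li N C He / C N He B Li H Be / Be He Li N C B H / N H Be He B Li C / B Li C H Be He N / Li C H Be He N B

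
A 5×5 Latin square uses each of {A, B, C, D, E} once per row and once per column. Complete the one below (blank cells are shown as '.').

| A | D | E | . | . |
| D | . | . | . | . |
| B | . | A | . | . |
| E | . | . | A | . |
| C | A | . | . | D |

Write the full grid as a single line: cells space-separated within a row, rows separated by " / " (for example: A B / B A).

A D E C B / D E C B A / B C A D E / E B D A C / C A B E D

Cell (r5,c3): row 5 has {A,C,D}; column 3 has {A,E} → B.
Cell (r5,c4): row 5 has {A,B,C,D}; column 4 has {A} → E.
Cell (r2,c3): row 2 has {D}; column 3 has {A,B,E} → C.
Cell (r2,c4): row 2 has {C,D}; column 4 has {A,E} → B.
Cell (r4,c3): row 4 has {A,E}; column 3 has {A,B,C,E} → D.
Cell (r1,c4): row 1 has {A,D,E}; column 4 has {A,B,E} → C.
Cell (r1,c5): row 1 has {A,C,D,E}; column 5 has {D} → B.
Cell (r2,c2): row 2 has {B,C,D}; column 2 has {A,D} → E.
Cell (r2,c5): row 2 has {B,C,D,E}; column 5 has {B,D} → A.
Cell (r3,c2): row 3 has {A,B}; column 2 has {A,D,E} → C.
Cell (r3,c4): row 3 has {A,B,C}; column 4 has {A,B,C,E} → D.
Cell (r3,c5): row 3 has {A,B,C,D}; column 5 has {A,B,D} → E.
Cell (r4,c2): row 4 has {A,D,E}; column 2 has {A,C,D,E} → B.
Cell (r4,c5): row 4 has {A,B,D,E}; column 5 has {A,B,D,E} → C.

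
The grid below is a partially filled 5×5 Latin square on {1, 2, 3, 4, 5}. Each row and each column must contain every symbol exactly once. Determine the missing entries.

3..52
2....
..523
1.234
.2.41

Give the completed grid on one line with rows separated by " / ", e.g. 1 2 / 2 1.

3 4 1 5 2 / 2 3 4 1 5 / 4 1 5 2 3 / 1 5 2 3 4 / 5 2 3 4 1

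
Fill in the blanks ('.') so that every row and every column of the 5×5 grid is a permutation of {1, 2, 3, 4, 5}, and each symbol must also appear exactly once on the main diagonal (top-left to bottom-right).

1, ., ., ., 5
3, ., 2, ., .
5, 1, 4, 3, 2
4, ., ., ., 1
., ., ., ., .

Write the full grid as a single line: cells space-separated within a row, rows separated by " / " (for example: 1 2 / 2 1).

Cell (r1,c3): row 1 has {1,5}; column 3 has {2,4} → 3.
Cell (r2,c2): row 2 has {2,3}; column 2 has {1}; the diagonal has {1,4} → 5.
Cell (r2,c5): row 2 has {2,3,5}; column 5 has {1,2,5} → 4.
Cell (r4,c3): row 4 has {1,4}; column 3 has {2,3,4} → 5.
Cell (r4,c4): row 4 has {1,4,5}; column 4 has {3}; the diagonal has {1,4,5} → 2.
Cell (r5,c1): row 5 is empty so far; column 1 has {1,3,4,5} → 2.
Cell (r5,c3): row 5 has {2}; column 3 has {2,3,4,5} → 1.
Cell (r5,c5): row 5 has {1,2}; column 5 has {1,2,4,5}; the diagonal has {1,2,4,5} → 3.
Cell (r1,c4): row 1 has {1,3,5}; column 4 has {2,3} → 4.
Cell (r2,c4): row 2 has {2,3,4,5}; column 4 has {2,3,4} → 1.
Cell (r4,c2): row 4 has {1,2,4,5}; column 2 has {1,5} → 3.
Cell (r5,c2): row 5 has {1,2,3}; column 2 has {1,3,5} → 4.
Cell (r5,c4): row 5 has {1,2,3,4}; column 4 has {1,2,3,4} → 5.
Cell (r1,c2): row 1 has {1,3,4,5}; column 2 has {1,3,4,5} → 2.

1 2 3 4 5 / 3 5 2 1 4 / 5 1 4 3 2 / 4 3 5 2 1 / 2 4 1 5 3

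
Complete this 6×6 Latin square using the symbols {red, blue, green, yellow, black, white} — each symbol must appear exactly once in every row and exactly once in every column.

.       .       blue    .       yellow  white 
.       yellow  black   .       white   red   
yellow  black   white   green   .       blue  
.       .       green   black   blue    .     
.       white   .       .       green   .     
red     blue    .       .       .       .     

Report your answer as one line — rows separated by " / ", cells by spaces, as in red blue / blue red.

black green blue red yellow white / green yellow black blue white red / yellow black white green red blue / white red green black blue yellow / blue white red yellow green black / red blue yellow white black green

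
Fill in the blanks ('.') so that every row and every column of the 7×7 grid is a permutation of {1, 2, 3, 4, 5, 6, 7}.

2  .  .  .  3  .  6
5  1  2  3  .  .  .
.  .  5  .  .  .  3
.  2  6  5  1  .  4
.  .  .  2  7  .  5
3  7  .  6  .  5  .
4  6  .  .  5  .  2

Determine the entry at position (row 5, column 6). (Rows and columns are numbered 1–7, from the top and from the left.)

4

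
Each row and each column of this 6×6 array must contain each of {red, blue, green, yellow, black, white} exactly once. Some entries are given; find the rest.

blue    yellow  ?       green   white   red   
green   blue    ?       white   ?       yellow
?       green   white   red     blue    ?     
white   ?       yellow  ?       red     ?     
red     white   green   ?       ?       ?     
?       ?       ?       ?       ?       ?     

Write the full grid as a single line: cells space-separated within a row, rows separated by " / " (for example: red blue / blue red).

blue yellow black green white red / green blue red white black yellow / yellow green white red blue black / white black yellow blue red green / red white green black yellow blue / black red blue yellow green white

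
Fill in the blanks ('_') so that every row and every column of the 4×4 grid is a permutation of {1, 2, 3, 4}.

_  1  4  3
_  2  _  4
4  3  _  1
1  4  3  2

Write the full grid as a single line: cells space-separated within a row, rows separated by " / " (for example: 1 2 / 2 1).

2 1 4 3 / 3 2 1 4 / 4 3 2 1 / 1 4 3 2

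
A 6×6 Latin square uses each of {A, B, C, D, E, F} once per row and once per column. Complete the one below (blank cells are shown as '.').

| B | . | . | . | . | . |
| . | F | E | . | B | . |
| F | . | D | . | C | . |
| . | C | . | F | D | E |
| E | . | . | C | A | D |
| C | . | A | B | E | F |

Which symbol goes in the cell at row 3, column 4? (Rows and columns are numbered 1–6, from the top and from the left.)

E

(r1,c5): row 1 has {B}; column 5 has {A,B,C,D,E}, so it must be F.
(r4,c1): row 4 has {C,D,E,F}; column 1 has {B,C,E,F}, so it must be A.
(r4,c3): row 4 has {A,C,D,E,F}; column 3 has {A,D,E}, so it must be B.
(r5,c2): row 5 has {A,C,D,E}; column 2 has {C,F}, so it must be B.
(r5,c3): row 5 has {A,B,C,D,E}; column 3 has {A,B,D,E}, so it must be F.
(r6,c2): row 6 has {A,B,C,E,F}; column 2 has {B,C,F}, so it must be D.
(r1,c3): row 1 has {B,F}; column 3 has {A,B,D,E,F}, so it must be C.
(r1,c6): row 1 has {B,C,F}; column 6 has {D,E,F}, so it must be A.
(r2,c1): row 2 has {B,E,F}; column 1 has {A,B,C,E,F}, so it must be D.
(r2,c4): row 2 has {B,D,E,F}; column 4 has {B,C,F}, so it must be A.
(r2,c6): row 2 has {A,B,D,E,F}; column 6 has {A,D,E,F}, so it must be C.
(r3,c4): row 3 has {C,D,F}; column 4 has {A,B,C,F}, so it must be E.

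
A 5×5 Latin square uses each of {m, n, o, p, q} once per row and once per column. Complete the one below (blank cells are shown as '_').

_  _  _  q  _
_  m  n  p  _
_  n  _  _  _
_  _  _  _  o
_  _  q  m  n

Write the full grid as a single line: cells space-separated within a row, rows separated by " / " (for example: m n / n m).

(r2,c5) = q
(r3,c4) = o
(r4,c4) = n
(r2,c1) = o
(r5,c1) = p
(r5,c2) = o
(r1,c2) = p
(r1,c5) = m
(r3,c5) = p
(r4,c2) = q
(r1,c1) = n
(r1,c3) = o
(r3,c3) = m
(r4,c1) = m
(r4,c3) = p
(r3,c1) = q

n p o q m / o m n p q / q n m o p / m q p n o / p o q m n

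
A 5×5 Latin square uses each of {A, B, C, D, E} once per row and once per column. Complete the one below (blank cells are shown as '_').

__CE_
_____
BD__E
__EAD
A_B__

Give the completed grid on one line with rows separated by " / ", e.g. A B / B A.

D A C E B / E C D B A / B D A C E / C B E A D / A E B D C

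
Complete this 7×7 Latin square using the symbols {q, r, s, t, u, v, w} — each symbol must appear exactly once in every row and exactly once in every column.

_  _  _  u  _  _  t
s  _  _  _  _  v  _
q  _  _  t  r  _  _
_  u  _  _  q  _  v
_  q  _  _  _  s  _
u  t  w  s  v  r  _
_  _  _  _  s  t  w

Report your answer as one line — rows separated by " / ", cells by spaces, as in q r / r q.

(r1,c5) = w
(r1,c6) = q
(r4,c6) = w
(r6,c7) = q
(r3,c6) = u
(r3,c7) = s
(r4,c4) = r
(r3,c3) = v
(r4,c1) = t
(r4,c3) = s
(r1,c3) = r
(r3,c2) = w
(r1,c1) = v
(r1,c2) = s
(r2,c2) = r
(r2,c7) = u
(r5,c7) = r
(r7,c1) = r
(r7,c2) = v
(r7,c4) = q
(r2,c4) = w
(r2,c5) = t
(r5,c1) = w
(r5,c4) = v
(r5,c5) = u
(r7,c3) = u
(r2,c3) = q
(r5,c3) = t

v s r u w q t / s r q w t v u / q w v t r u s / t u s r q w v / w q t v u s r / u t w s v r q / r v u q s t w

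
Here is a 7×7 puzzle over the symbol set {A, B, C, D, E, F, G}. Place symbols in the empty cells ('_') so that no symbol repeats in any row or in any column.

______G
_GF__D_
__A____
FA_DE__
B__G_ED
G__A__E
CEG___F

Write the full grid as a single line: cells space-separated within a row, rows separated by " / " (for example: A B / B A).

A D E F C B G / E G F C B D A / D C A E G F B / F A B D E G C / B F C G A E D / G B D A F C E / C E G B D A F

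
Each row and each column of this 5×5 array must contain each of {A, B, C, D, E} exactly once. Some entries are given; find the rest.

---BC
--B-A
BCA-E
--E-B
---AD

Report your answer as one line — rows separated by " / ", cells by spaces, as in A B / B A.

A E D B C / C D B E A / B C A D E / D A E C B / E B C A D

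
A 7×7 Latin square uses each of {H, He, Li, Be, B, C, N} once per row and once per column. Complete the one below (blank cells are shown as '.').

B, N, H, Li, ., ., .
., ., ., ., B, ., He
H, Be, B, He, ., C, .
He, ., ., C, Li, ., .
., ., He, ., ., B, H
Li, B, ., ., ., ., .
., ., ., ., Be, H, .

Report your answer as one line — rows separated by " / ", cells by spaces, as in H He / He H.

B N H Li He Be C / Be C N H B Li He / H Be B He N C Li / He H Be C Li N B / N Li He Be C B H / Li B C N H He Be / C He Li B Be H N

(r3,c5) = N
(r3,c7) = Li
(r4,c2) = H
(r5,c5) = C
(r1,c5) = He
(r1,c6) = Be
(r1,c7) = C
(r4,c6) = N
(r5,c2) = Li
(r6,c5) = H
(r6,c6) = He
(r2,c2) = C
(r2,c6) = Li
(r4,c3) = Be
(r4,c7) = B
(r7,c2) = He
(r7,c7) = N
(r2,c3) = N
(r6,c3) = C
(r6,c7) = Be
(r7,c1) = C
(r7,c3) = Li
(r7,c4) = B
(r2,c1) = Be
(r2,c4) = H
(r5,c1) = N
(r5,c4) = Be
(r6,c4) = N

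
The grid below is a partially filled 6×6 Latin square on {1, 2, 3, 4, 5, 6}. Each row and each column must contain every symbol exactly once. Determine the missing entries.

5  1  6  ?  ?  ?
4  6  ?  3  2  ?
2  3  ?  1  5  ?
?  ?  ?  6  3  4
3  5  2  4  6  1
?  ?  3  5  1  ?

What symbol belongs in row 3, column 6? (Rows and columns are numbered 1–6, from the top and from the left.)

6

(r1,c4) = 2
(r1,c5) = 4
(r1,c6) = 3
(r2,c6) = 5
(r3,c3) = 4
(r3,c6) = 6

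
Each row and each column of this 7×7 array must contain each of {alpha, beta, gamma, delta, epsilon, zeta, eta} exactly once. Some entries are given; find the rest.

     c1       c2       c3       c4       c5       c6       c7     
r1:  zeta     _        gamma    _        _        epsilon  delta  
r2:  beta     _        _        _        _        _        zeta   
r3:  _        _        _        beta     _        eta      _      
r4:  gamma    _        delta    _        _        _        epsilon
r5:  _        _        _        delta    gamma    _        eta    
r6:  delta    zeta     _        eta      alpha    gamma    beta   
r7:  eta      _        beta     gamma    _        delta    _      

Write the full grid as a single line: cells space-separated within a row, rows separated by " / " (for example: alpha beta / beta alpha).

(r1,c4): row 1 has {gamma,delta,epsilon,zeta}; column 4 has {beta,gamma,delta,eta}, so it must be alpha.
(r2,c4): row 2 has {beta,zeta}; column 4 has {alpha,beta,gamma,delta,eta}, so it must be epsilon.
(r2,c6): row 2 has {beta,epsilon,zeta}; column 6 has {gamma,delta,epsilon,eta}, so it must be alpha.
(r4,c4): row 4 has {gamma,delta,epsilon}; column 4 has {alpha,beta,gamma,delta,epsilon,eta}, so it must be zeta.
(r4,c6): row 4 has {gamma,delta,epsilon,zeta}; column 6 has {alpha,gamma,delta,epsilon,eta}, so it must be beta.
(r5,c6): row 5 has {gamma,delta,eta}; column 6 has {alpha,beta,gamma,delta,epsilon,eta}, so it must be zeta.
(r6,c3): row 6 has {alpha,beta,gamma,delta,zeta,eta}; column 3 has {beta,gamma,delta}, so it must be epsilon.
(r7,c7): row 7 has {beta,gamma,delta,eta}; column 7 has {beta,delta,epsilon,zeta,eta}, so it must be alpha.
(r2,c3): row 2 has {alpha,beta,epsilon,zeta}; column 3 has {beta,gamma,delta,epsilon}, so it must be eta.
(r2,c5): row 2 has {alpha,beta,epsilon,zeta,eta}; column 5 has {alpha,gamma}, so it must be delta.
(r3,c7): row 3 has {beta,eta}; column 7 has {alpha,beta,delta,epsilon,zeta,eta}, so it must be gamma.
(r4,c5): row 4 has {beta,gamma,delta,epsilon,zeta}; column 5 has {alpha,gamma,delta}, so it must be eta.
(r5,c3): row 5 has {gamma,delta,zeta,eta}; column 3 has {beta,gamma,delta,epsilon,eta}, so it must be alpha.
(r7,c2): row 7 has {alpha,beta,gamma,delta,eta}; column 2 has {zeta}, so it must be epsilon.
(r7,c5): row 7 has {alpha,beta,gamma,delta,epsilon,eta}; column 5 has {alpha,gamma,delta,eta}, so it must be zeta.
(r1,c5): row 1 has {alpha,gamma,delta,epsilon,zeta}; column 5 has {alpha,gamma,delta,zeta,eta}, so it must be beta.
(r2,c2): row 2 has {alpha,beta,delta,epsilon,zeta,eta}; column 2 has {epsilon,zeta}, so it must be gamma.
(r3,c3): row 3 has {beta,gamma,eta}; column 3 has {alpha,beta,gamma,delta,epsilon,eta}, so it must be zeta.
(r3,c5): row 3 has {beta,gamma,zeta,eta}; column 5 has {alpha,beta,gamma,delta,zeta,eta}, so it must be epsilon.
(r4,c2): row 4 has {beta,gamma,delta,epsilon,zeta,eta}; column 2 has {gamma,epsilon,zeta}, so it must be alpha.
(r5,c1): row 5 has {alpha,gamma,delta,zeta,eta}; column 1 has {beta,gamma,delta,zeta,eta}, so it must be epsilon.
(r5,c2): row 5 has {alpha,gamma,delta,epsilon,zeta,eta}; column 2 has {alpha,gamma,epsilon,zeta}, so it must be beta.
(r1,c2): row 1 has {alpha,beta,gamma,delta,epsilon,zeta}; column 2 has {alpha,beta,gamma,epsilon,zeta}, so it must be eta.
(r3,c1): row 3 has {beta,gamma,epsilon,zeta,eta}; column 1 has {beta,gamma,delta,epsilon,zeta,eta}, so it must be alpha.
(r3,c2): row 3 has {alpha,beta,gamma,epsilon,zeta,eta}; column 2 has {alpha,beta,gamma,epsilon,zeta,eta}, so it must be delta.

zeta eta gamma alpha beta epsilon delta / beta gamma eta epsilon delta alpha zeta / alpha delta zeta beta epsilon eta gamma / gamma alpha delta zeta eta beta epsilon / epsilon beta alpha delta gamma zeta eta / delta zeta epsilon eta alpha gamma beta / eta epsilon beta gamma zeta delta alpha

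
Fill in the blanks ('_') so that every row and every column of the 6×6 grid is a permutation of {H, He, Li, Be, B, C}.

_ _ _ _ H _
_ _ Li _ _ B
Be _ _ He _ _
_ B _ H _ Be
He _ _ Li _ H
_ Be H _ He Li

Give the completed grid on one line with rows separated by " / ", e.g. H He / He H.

B Li C Be H He / H He Li C Be B / Be H B He Li C / Li B He H C Be / He C Be Li B H / C Be H B He Li

(r3,c6) = C
(r5,c2) = C
(r1,c6) = He
(r3,c3) = B
(r3,c5) = Li
(r4,c5) = C
(r5,c3) = Be
(r5,c5) = B
(r1,c2) = Li
(r1,c3) = C
(r2,c5) = Be
(r3,c2) = H
(r4,c1) = Li
(r4,c3) = He
(r1,c1) = B
(r1,c4) = Be
(r2,c2) = He
(r2,c4) = C
(r6,c1) = C
(r6,c4) = B
(r2,c1) = H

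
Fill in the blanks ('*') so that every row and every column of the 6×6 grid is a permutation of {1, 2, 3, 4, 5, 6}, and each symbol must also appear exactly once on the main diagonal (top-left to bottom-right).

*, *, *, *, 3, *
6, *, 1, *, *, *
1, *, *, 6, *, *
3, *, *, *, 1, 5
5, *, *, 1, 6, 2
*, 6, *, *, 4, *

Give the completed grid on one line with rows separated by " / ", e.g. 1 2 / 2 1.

Cell (r6,c1): row 6 has {4,6}; column 1 has {1,3,5,6} → 2.
Cell (r1,c1): row 1 has {3}; column 1 has {1,2,3,5,6}; the diagonal has {6} → 4.
Cell (r4,c4): row 4 has {1,3,5}; column 4 has {1,6}; the diagonal has {4,6} → 2.
Cell (r1,c4): row 1 has {3,4}; column 4 has {1,2,6} → 5.
Cell (r4,c2): row 4 has {1,2,3,5}; column 2 has {6} → 4.
Cell (r4,c3): row 4 has {1,2,3,4,5}; column 3 has {1} → 6.
Cell (r5,c2): row 5 has {1,2,5,6}; column 2 has {4,6} → 3.
Cell (r5,c3): row 5 has {1,2,3,5,6}; column 3 has {1,6} → 4.
Cell (r6,c4): row 6 has {2,4,6}; column 4 has {1,2,5,6} → 3.
Cell (r6,c6): row 6 has {2,3,4,6}; column 6 has {2,5}; the diagonal has {2,4,6} → 1.
Cell (r1,c3): row 1 has {3,4,5}; column 3 has {1,4,6} → 2.
Cell (r1,c6): row 1 has {2,3,4,5}; column 6 has {1,2,5} → 6.
Cell (r2,c2): row 2 has {1,6}; column 2 has {3,4,6}; the diagonal has {1,2,4,6} → 5.
Cell (r2,c4): row 2 has {1,5,6}; column 4 has {1,2,3,5,6} → 4.
Cell (r2,c5): row 2 has {1,4,5,6}; column 5 has {1,3,4,6} → 2.
Cell (r2,c6): row 2 has {1,2,4,5,6}; column 6 has {1,2,5,6} → 3.
Cell (r3,c2): row 3 has {1,6}; column 2 has {3,4,5,6} → 2.
Cell (r3,c3): row 3 has {1,2,6}; column 3 has {1,2,4,6}; the diagonal has {1,2,4,5,6} → 3.
Cell (r3,c5): row 3 has {1,2,3,6}; column 5 has {1,2,3,4,6} → 5.
Cell (r3,c6): row 3 has {1,2,3,5,6}; column 6 has {1,2,3,5,6} → 4.
Cell (r6,c3): row 6 has {1,2,3,4,6}; column 3 has {1,2,3,4,6} → 5.
Cell (r1,c2): row 1 has {2,3,4,5,6}; column 2 has {2,3,4,5,6} → 1.

4 1 2 5 3 6 / 6 5 1 4 2 3 / 1 2 3 6 5 4 / 3 4 6 2 1 5 / 5 3 4 1 6 2 / 2 6 5 3 4 1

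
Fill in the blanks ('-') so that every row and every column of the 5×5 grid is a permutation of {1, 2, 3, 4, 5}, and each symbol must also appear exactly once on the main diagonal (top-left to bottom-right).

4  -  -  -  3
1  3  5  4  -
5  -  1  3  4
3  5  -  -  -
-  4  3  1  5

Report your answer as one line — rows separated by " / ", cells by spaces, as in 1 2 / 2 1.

4 1 2 5 3 / 1 3 5 4 2 / 5 2 1 3 4 / 3 5 4 2 1 / 2 4 3 1 5

(r1,c3) = 2
(r1,c4) = 5
(r2,c5) = 2
(r3,c2) = 2
(r4,c3) = 4
(r4,c4) = 2
(r4,c5) = 1
(r5,c1) = 2
(r1,c2) = 1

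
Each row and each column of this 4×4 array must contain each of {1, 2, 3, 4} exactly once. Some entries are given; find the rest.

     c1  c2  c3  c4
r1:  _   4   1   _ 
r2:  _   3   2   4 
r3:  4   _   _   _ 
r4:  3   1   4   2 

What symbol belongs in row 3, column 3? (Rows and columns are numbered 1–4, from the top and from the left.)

3

(r1,c1) = 2
(r1,c4) = 3
(r2,c1) = 1
(r3,c2) = 2
(r3,c3) = 3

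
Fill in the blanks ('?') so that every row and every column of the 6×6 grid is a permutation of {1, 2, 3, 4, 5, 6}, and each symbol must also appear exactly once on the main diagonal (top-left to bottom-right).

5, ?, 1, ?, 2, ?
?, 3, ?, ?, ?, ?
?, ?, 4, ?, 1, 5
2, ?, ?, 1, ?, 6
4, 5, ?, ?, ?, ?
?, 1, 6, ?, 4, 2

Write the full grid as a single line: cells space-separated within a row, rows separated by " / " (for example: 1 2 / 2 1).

5 6 1 4 2 3 / 1 3 2 6 5 4 / 6 2 4 3 1 5 / 2 4 5 1 3 6 / 4 5 3 2 6 1 / 3 1 6 5 4 2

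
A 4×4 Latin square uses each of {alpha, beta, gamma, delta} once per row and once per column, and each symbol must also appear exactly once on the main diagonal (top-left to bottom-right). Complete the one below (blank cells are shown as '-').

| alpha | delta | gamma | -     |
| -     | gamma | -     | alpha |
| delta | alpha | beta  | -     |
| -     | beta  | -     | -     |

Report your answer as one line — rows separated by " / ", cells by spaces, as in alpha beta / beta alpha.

alpha delta gamma beta / beta gamma delta alpha / delta alpha beta gamma / gamma beta alpha delta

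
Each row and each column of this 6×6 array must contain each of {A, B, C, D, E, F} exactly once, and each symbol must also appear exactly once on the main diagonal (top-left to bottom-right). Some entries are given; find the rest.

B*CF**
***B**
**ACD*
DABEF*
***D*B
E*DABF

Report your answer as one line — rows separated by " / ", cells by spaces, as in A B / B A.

(r3,c1): row 3 has {A,C,D}; column 1 has {B,D,E}, so it must be F.
(r3,c6): row 3 has {A,C,D,F}; column 6 has {B,F}, so it must be E.
(r4,c6): row 4 has {A,B,D,E,F}; column 6 has {B,E,F}, so it must be C.
(r5,c5): row 5 has {B,D}; column 5 has {B,D,F}; the diagonal has {A,B,E,F}, so it must be C.
(r6,c2): row 6 has {A,B,D,E,F}; column 2 has {A}, so it must be C.
(r2,c2): row 2 has {B}; column 2 has {A,C}; the diagonal has {A,B,C,E,F}, so it must be D.
(r2,c6): row 2 has {B,D}; column 6 has {B,C,E,F}, so it must be A.
(r3,c2): row 3 has {A,C,D,E,F}; column 2 has {A,C,D}, so it must be B.
(r5,c1): row 5 has {B,C,D}; column 1 has {B,D,E,F}, so it must be A.
(r1,c2): row 1 has {B,C,F}; column 2 has {A,B,C,D}, so it must be E.
(r1,c5): row 1 has {B,C,E,F}; column 5 has {B,C,D,F}, so it must be A.
(r1,c6): row 1 has {A,B,C,E,F}; column 6 has {A,B,C,E,F}, so it must be D.
(r2,c1): row 2 has {A,B,D}; column 1 has {A,B,D,E,F}, so it must be C.
(r2,c5): row 2 has {A,B,C,D}; column 5 has {A,B,C,D,F}, so it must be E.
(r5,c2): row 5 has {A,B,C,D}; column 2 has {A,B,C,D,E}, so it must be F.
(r5,c3): row 5 has {A,B,C,D,F}; column 3 has {A,B,C,D}, so it must be E.
(r2,c3): row 2 has {A,B,C,D,E}; column 3 has {A,B,C,D,E}, so it must be F.

B E C F A D / C D F B E A / F B A C D E / D A B E F C / A F E D C B / E C D A B F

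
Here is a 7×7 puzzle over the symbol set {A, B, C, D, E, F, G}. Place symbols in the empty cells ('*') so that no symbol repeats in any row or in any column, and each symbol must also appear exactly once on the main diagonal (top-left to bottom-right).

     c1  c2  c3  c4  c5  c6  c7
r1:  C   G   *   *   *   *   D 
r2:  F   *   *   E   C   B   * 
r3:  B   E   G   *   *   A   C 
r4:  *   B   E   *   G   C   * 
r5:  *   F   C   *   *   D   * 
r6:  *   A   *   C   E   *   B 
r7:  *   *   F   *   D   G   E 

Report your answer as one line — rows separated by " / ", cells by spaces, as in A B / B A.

C G B F A E D / F D A E C B G / B E G D F A C / D B E A G C F / E F C G B D A / G A D C E F B / A C F B D G E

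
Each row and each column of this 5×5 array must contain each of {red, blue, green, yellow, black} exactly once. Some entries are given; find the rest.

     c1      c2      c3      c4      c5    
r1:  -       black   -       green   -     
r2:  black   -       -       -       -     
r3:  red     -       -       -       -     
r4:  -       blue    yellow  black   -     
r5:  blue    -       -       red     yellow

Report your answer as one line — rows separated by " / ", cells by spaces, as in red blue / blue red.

yellow black red green blue / black red blue yellow green / red yellow green blue black / green blue yellow black red / blue green black red yellow

Cell (r1,c1): row 1 has {green,black}; column 1 has {red,blue,black} → yellow.
Cell (r4,c1): row 4 has {blue,yellow,black}; column 1 has {red,blue,yellow,black} → green.
Cell (r4,c5): row 4 has {blue,green,yellow,black}; column 5 has {yellow} → red.
Cell (r5,c2): row 5 has {red,blue,yellow}; column 2 has {blue,black} → green.
Cell (r5,c3): row 5 has {red,blue,green,yellow}; column 3 has {yellow} → black.
Cell (r1,c5): row 1 has {green,yellow,black}; column 5 has {red,yellow} → blue.
Cell (r2,c5): row 2 has {black}; column 5 has {red,blue,yellow} → green.
Cell (r3,c2): row 3 has {red}; column 2 has {blue,green,black} → yellow.
Cell (r3,c4): row 3 has {red,yellow}; column 4 has {red,green,black} → blue.
Cell (r3,c5): row 3 has {red,blue,yellow}; column 5 has {red,blue,green,yellow} → black.
Cell (r1,c3): row 1 has {blue,green,yellow,black}; column 3 has {yellow,black} → red.
Cell (r2,c2): row 2 has {green,black}; column 2 has {blue,green,yellow,black} → red.
Cell (r2,c3): row 2 has {red,green,black}; column 3 has {red,yellow,black} → blue.
Cell (r2,c4): row 2 has {red,blue,green,black}; column 4 has {red,blue,green,black} → yellow.
Cell (r3,c3): row 3 has {red,blue,yellow,black}; column 3 has {red,blue,yellow,black} → green.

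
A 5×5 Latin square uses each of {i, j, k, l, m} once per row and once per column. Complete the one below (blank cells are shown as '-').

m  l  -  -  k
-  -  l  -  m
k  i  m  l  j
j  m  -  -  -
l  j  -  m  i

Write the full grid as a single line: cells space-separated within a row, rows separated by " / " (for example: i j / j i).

At row 2, column 1: row 2 has {l,m}; column 1 has {j,k,l,m}; that leaves i.
At row 2, column 2: row 2 has {i,l,m}; column 2 has {i,j,l,m}; that leaves k.
At row 2, column 4: row 2 has {i,k,l,m}; column 4 has {l,m}; that leaves j.
At row 4, column 5: row 4 has {j,m}; column 5 has {i,j,k,m}; that leaves l.
At row 5, column 3: row 5 has {i,j,l,m}; column 3 has {l,m}; that leaves k.
At row 1, column 4: row 1 has {k,l,m}; column 4 has {j,l,m}; that leaves i.
At row 4, column 3: row 4 has {j,l,m}; column 3 has {k,l,m}; that leaves i.
At row 4, column 4: row 4 has {i,j,l,m}; column 4 has {i,j,l,m}; that leaves k.
At row 1, column 3: row 1 has {i,k,l,m}; column 3 has {i,k,l,m}; that leaves j.

m l j i k / i k l j m / k i m l j / j m i k l / l j k m i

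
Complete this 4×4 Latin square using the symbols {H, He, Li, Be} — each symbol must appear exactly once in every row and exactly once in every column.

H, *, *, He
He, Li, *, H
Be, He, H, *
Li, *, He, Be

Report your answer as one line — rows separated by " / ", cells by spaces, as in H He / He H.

(r1,c2) = Be
(r1,c3) = Li
(r2,c3) = Be
(r3,c4) = Li
(r4,c2) = H

H Be Li He / He Li Be H / Be He H Li / Li H He Be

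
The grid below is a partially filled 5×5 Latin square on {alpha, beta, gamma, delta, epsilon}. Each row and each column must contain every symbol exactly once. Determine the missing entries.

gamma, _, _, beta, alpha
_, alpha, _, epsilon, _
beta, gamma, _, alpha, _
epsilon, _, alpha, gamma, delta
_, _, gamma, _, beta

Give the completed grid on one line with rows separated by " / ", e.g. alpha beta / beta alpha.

gamma delta epsilon beta alpha / delta alpha beta epsilon gamma / beta gamma delta alpha epsilon / epsilon beta alpha gamma delta / alpha epsilon gamma delta beta

(r2,c1) = delta
(r2,c3) = beta
(r2,c5) = gamma
(r3,c5) = epsilon
(r4,c2) = beta
(r5,c1) = alpha
(r5,c4) = delta
(r3,c3) = delta
(r5,c2) = epsilon
(r1,c2) = delta
(r1,c3) = epsilon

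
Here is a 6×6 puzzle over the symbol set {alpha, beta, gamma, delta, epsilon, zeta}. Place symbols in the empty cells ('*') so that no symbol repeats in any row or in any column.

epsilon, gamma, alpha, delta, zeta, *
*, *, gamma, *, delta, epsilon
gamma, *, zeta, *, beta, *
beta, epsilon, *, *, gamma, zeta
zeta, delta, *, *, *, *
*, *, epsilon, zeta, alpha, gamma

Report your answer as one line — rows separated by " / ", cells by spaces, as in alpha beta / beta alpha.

(r1,c6) = beta
(r2,c1) = alpha
(r2,c4) = beta
(r3,c2) = alpha
(r3,c4) = epsilon
(r3,c6) = delta
(r4,c3) = delta
(r4,c4) = alpha
(r5,c3) = beta
(r5,c4) = gamma
(r5,c5) = epsilon
(r5,c6) = alpha
(r6,c1) = delta
(r6,c2) = beta
(r2,c2) = zeta

epsilon gamma alpha delta zeta beta / alpha zeta gamma beta delta epsilon / gamma alpha zeta epsilon beta delta / beta epsilon delta alpha gamma zeta / zeta delta beta gamma epsilon alpha / delta beta epsilon zeta alpha gamma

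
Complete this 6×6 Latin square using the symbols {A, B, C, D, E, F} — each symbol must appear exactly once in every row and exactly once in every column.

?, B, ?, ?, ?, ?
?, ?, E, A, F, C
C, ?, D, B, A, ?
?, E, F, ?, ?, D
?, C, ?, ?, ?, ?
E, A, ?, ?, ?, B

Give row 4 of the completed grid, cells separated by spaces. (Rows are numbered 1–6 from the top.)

A E F C B D

(r2,c2) = D
(r3,c2) = F
(r3,c6) = E
(r4,c4) = C
(r4,c5) = B
(r6,c3) = C
(r6,c5) = D
(r1,c3) = A
(r1,c6) = F
(r2,c1) = B
(r4,c1) = A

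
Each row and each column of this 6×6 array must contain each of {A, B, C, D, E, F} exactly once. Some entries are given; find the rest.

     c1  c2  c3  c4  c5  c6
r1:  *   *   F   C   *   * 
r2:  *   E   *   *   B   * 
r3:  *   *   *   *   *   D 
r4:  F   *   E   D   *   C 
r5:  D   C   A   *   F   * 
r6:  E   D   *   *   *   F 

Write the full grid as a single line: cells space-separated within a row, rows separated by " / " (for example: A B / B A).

B A F C D E / C E D F B A / A F C B E D / F B E D A C / D C A E F B / E D B A C F

At row 2, column 6: row 2 has {B,E}; column 6 has {C,D,F}; that leaves A.
At row 4, column 5: row 4 has {C,D,E,F}; column 5 has {B,F}; that leaves A.
At row 6, column 5: row 6 has {D,E,F}; column 5 has {A,B,F}; that leaves C.
At row 2, column 1: row 2 has {A,B,E}; column 1 has {D,E,F}; that leaves C.
At row 2, column 3: row 2 has {A,B,C,E}; column 3 has {A,E,F}; that leaves D.
At row 2, column 4: row 2 has {A,B,C,D,E}; column 4 has {C,D}; that leaves F.
At row 3, column 5: row 3 has {D}; column 5 has {A,B,C,F}; that leaves E.
At row 4, column 2: row 4 has {A,C,D,E,F}; column 2 has {C,D,E}; that leaves B.
At row 6, column 3: row 6 has {C,D,E,F}; column 3 has {A,D,E,F}; that leaves B.
At row 6, column 4: row 6 has {B,C,D,E,F}; column 4 has {C,D,F}; that leaves A.
At row 1, column 2: row 1 has {C,F}; column 2 has {B,C,D,E}; that leaves A.
At row 1, column 5: row 1 has {A,C,F}; column 5 has {A,B,C,E,F}; that leaves D.
At row 3, column 2: row 3 has {D,E}; column 2 has {A,B,C,D,E}; that leaves F.
At row 3, column 3: row 3 has {D,E,F}; column 3 has {A,B,D,E,F}; that leaves C.
At row 3, column 4: row 3 has {C,D,E,F}; column 4 has {A,C,D,F}; that leaves B.
At row 5, column 4: row 5 has {A,C,D,F}; column 4 has {A,B,C,D,F}; that leaves E.
At row 5, column 6: row 5 has {A,C,D,E,F}; column 6 has {A,C,D,F}; that leaves B.
At row 1, column 1: row 1 has {A,C,D,F}; column 1 has {C,D,E,F}; that leaves B.
At row 1, column 6: row 1 has {A,B,C,D,F}; column 6 has {A,B,C,D,F}; that leaves E.
At row 3, column 1: row 3 has {B,C,D,E,F}; column 1 has {B,C,D,E,F}; that leaves A.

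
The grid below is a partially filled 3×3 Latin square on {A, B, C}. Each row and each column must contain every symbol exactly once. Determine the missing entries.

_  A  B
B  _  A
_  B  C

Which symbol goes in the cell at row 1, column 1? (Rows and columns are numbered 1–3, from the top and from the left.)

C

At row 1, column 1: row 1 has {A,B}; column 1 has {B}; that leaves C.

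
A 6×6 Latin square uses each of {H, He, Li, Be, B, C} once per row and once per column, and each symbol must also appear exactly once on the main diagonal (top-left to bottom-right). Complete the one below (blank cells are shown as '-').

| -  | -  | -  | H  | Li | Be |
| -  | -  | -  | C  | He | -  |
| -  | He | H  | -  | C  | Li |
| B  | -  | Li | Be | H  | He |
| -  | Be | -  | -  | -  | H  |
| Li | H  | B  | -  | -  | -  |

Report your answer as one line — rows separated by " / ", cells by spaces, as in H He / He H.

(r2,c3) = Be
(r2,c6) = B
(r3,c1) = Be
(r3,c4) = B
(r4,c2) = C
(r5,c5) = B
(r6,c4) = He
(r6,c5) = Be
(r6,c6) = C
(r1,c1) = He
(r1,c2) = B
(r1,c3) = C
(r2,c1) = H
(r2,c2) = Li
(r5,c1) = C
(r5,c3) = He
(r5,c4) = Li

He B C H Li Be / H Li Be C He B / Be He H B C Li / B C Li Be H He / C Be He Li B H / Li H B He Be C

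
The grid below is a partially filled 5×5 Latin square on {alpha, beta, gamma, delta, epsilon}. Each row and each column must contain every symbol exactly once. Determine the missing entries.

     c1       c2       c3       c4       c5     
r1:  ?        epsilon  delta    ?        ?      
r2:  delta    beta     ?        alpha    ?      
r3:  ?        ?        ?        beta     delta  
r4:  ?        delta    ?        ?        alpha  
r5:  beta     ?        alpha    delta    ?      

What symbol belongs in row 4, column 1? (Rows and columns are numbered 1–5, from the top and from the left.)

gamma

(r1,c4) = gamma
(r1,c5) = beta
(r4,c4) = epsilon
(r5,c2) = gamma
(r5,c5) = epsilon
(r1,c1) = alpha
(r2,c5) = gamma
(r3,c2) = alpha
(r4,c1) = gamma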